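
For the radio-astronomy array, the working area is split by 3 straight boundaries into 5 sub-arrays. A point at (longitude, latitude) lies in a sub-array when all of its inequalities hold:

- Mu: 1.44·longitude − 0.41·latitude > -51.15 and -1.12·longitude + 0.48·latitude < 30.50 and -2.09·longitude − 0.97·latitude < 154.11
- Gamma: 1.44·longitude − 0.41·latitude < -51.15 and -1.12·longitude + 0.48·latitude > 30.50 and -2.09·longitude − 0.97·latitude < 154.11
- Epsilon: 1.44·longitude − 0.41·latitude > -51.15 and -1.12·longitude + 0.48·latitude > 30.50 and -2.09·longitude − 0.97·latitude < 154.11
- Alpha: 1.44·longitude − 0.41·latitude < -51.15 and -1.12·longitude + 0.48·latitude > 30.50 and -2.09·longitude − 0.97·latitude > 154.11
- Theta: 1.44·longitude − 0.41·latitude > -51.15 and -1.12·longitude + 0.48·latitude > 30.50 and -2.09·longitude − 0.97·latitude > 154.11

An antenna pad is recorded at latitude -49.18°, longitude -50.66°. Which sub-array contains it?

1.44·-50.66 − 0.41·-49.18 = -52.787, which is < -51.15
-1.12·-50.66 + 0.48·-49.18 = 33.133, which is > 30.50
-2.09·-50.66 − 0.97·-49.18 = 153.584, which is < 154.11
This sign pattern matches Gamma.

Gamma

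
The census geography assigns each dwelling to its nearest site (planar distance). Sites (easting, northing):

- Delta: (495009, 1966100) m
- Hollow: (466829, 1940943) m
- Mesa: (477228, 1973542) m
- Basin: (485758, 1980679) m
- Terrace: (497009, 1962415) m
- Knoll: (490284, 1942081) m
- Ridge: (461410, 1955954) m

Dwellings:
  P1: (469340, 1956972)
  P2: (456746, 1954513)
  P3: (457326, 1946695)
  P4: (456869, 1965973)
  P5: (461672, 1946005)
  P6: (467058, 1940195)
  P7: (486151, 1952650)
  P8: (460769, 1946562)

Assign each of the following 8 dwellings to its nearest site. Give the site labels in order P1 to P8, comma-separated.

P1 → Ridge (d²=63921224.00)
P2 → Ridge (d²=23829377.00)
P3 → Ridge (d²=102408137.00)
P4 → Ridge (d²=121001042.00)
P5 → Hollow (d²=52218493.00)
P6 → Hollow (d²=611945.00)
P7 → Knoll (d²=128785450.00)
P8 → Hollow (d²=68296761.00)

Ridge, Ridge, Ridge, Ridge, Hollow, Hollow, Knoll, Hollow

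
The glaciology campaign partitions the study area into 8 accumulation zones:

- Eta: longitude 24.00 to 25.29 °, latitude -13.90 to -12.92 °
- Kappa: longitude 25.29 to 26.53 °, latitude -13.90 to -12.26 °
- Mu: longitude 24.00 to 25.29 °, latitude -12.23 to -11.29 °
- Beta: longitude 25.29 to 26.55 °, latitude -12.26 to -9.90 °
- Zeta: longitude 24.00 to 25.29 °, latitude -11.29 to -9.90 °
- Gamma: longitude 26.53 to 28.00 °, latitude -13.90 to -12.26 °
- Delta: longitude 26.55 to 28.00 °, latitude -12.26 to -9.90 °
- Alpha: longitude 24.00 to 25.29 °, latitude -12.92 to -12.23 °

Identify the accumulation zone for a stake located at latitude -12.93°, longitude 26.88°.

The point has longitude = 26.88 and latitude = -12.93.
Only Gamma satisfies 26.53 ≤ longitude ≤ 28.00 and -13.90 ≤ latitude ≤ -12.26.

Gamma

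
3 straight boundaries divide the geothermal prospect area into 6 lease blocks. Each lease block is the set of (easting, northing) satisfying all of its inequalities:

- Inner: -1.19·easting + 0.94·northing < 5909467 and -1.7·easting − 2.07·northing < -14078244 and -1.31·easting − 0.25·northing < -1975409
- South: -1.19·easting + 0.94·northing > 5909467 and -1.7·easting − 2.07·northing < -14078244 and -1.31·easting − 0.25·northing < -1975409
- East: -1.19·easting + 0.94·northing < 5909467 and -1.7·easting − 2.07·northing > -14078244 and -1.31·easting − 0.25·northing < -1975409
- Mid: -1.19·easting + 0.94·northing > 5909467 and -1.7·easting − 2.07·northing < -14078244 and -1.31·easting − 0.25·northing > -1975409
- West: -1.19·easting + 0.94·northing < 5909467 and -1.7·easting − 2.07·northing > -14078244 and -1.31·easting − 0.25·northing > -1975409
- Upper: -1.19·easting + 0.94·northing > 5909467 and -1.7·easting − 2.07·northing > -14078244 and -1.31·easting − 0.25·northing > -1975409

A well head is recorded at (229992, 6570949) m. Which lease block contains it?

-1.19·229992 + 0.94·6570949 = 5903001.580, which is < 5909467
-1.7·229992 − 2.07·6570949 = -13992850.830, which is > -14078244
-1.31·229992 − 0.25·6570949 = -1944026.770, which is > -1975409
This sign pattern matches West.

West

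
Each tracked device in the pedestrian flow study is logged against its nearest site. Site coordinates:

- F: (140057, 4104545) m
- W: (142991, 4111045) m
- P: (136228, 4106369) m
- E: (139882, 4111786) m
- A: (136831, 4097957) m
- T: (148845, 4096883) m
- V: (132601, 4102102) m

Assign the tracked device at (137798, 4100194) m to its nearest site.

Squared distances to each site:
F: 24034282.000; W: 144711450.000; P: 40595525.000; E: 138717520.000; A: 5939258.000; T: 132998930.000; V: 30649273.000.
Minimum at A.

A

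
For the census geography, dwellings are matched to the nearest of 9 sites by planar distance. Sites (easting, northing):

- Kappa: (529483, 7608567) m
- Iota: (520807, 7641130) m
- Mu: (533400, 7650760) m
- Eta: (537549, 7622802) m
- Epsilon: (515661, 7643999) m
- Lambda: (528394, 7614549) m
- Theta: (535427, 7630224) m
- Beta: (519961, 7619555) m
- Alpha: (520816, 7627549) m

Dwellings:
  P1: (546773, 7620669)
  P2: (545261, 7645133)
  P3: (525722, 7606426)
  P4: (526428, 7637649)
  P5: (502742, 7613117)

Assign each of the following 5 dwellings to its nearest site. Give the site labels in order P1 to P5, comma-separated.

Eta, Mu, Kappa, Iota, Beta

P1 → Eta (d²=89631865.00)
P2 → Mu (d²=172346450.00)
P3 → Kappa (d²=18729002.00)
P4 → Iota (d²=43713002.00)
P5 → Beta (d²=337941805.00)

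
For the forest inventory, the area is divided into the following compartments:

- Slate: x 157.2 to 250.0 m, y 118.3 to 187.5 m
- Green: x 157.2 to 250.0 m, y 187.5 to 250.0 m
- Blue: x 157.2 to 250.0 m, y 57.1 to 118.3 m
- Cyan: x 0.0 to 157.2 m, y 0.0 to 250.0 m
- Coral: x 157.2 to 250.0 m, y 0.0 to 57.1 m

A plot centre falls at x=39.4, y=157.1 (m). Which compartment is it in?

The point has x = 39.4 and y = 157.1.
Only Cyan satisfies 0.0 ≤ x ≤ 157.2 and 0.0 ≤ y ≤ 250.0.

Cyan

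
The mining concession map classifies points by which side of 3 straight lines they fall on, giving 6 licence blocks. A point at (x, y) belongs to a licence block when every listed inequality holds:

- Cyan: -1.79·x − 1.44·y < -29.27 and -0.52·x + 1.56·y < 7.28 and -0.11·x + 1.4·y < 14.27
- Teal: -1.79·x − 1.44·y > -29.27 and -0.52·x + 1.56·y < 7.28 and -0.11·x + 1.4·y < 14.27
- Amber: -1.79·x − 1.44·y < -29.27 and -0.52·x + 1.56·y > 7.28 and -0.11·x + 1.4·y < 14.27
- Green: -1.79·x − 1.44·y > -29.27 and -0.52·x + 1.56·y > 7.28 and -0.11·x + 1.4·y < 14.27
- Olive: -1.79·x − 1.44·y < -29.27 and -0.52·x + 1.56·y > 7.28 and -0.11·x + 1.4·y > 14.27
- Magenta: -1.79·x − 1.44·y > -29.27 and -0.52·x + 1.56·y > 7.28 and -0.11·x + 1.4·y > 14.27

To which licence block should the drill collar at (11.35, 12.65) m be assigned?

-1.79·11.35 − 1.44·12.65 = -38.532, which is < -29.27
-0.52·11.35 + 1.56·12.65 = 13.832, which is > 7.28
-0.11·11.35 + 1.4·12.65 = 16.462, which is > 14.27
This sign pattern matches Olive.

Olive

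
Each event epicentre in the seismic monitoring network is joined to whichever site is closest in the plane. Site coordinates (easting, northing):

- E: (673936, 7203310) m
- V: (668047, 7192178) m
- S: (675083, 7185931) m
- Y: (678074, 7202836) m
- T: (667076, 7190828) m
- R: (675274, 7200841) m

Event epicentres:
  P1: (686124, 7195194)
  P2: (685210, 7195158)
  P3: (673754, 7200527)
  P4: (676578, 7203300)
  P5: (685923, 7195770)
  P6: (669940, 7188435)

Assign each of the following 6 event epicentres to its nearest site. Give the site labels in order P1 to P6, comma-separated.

P1 → Y (d²=123202664.00)
P2 → Y (d²=109874180.00)
P3 → R (d²=2408996.00)
P4 → Y (d²=2453312.00)
P5 → Y (d²=111535157.00)
P6 → T (d²=13928945.00)

Y, Y, R, Y, Y, T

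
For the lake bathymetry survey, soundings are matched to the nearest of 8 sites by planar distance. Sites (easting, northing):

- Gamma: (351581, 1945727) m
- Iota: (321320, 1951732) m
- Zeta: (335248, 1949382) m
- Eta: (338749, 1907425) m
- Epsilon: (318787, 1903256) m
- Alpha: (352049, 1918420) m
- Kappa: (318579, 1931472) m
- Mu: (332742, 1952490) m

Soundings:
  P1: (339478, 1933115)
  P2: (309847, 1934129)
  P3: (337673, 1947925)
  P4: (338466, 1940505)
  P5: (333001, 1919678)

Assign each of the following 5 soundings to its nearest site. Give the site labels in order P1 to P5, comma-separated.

Zeta, Kappa, Zeta, Zeta, Eta

P1 → Zeta (d²=282508189.00)
P2 → Kappa (d²=83307473.00)
P3 → Zeta (d²=8003474.00)
P4 → Zeta (d²=89156653.00)
P5 → Eta (d²=183175513.00)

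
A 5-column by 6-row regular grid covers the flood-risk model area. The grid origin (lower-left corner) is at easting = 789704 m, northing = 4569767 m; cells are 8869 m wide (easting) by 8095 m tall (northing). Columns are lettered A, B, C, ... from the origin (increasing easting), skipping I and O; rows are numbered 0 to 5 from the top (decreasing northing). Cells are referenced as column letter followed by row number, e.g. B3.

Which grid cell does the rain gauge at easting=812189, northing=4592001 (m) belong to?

Column index: ⌊(812189 − 789704) / 8869⌋ = ⌊2.535⌋ = 2 → column C
Row offset from origin: ⌊(4592001 − 4569767) / 8095⌋ = ⌊2.747⌋ = 2 → row 3 (counted from top)

C3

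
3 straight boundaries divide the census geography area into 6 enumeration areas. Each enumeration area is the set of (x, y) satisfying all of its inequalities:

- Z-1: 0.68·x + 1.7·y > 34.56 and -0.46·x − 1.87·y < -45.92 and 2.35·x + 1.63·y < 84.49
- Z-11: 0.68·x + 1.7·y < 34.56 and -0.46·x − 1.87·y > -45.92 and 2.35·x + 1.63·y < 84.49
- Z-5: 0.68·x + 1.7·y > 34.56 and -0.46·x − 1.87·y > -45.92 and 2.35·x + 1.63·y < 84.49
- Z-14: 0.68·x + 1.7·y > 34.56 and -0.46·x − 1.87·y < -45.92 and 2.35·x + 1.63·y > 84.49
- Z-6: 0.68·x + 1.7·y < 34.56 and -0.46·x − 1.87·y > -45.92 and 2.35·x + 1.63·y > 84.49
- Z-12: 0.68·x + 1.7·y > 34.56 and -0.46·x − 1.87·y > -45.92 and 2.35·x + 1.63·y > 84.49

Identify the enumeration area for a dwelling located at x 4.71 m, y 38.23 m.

0.68·4.71 + 1.7·38.23 = 68.194, which is > 34.56
-0.46·4.71 − 1.87·38.23 = -73.657, which is < -45.92
2.35·4.71 + 1.63·38.23 = 73.383, which is < 84.49
This sign pattern matches Z-1.

Z-1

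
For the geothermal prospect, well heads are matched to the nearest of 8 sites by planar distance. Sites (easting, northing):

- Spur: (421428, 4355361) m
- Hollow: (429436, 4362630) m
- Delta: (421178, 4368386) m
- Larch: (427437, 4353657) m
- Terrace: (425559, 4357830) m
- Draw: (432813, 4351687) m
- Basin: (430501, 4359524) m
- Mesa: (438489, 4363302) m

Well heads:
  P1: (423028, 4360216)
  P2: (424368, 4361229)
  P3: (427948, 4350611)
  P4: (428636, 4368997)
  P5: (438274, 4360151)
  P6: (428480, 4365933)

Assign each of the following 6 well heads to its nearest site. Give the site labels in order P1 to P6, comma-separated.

P1 → Terrace (d²=12098957.00)
P2 → Terrace (d²=12971682.00)
P3 → Larch (d²=9539237.00)
P4 → Hollow (d²=41178689.00)
P5 → Mesa (d²=9975026.00)
P6 → Hollow (d²=11823745.00)

Terrace, Terrace, Larch, Hollow, Mesa, Hollow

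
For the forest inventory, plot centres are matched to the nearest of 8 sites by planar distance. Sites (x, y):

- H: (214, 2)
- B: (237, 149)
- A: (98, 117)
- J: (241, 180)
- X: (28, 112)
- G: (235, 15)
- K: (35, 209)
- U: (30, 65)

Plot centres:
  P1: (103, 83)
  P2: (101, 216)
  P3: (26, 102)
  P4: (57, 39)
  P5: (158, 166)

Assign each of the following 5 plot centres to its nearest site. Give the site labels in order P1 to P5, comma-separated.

P1 → A (d²=1181.00)
P2 → K (d²=4405.00)
P3 → X (d²=104.00)
P4 → U (d²=1405.00)
P5 → A (d²=6001.00)

A, K, X, U, A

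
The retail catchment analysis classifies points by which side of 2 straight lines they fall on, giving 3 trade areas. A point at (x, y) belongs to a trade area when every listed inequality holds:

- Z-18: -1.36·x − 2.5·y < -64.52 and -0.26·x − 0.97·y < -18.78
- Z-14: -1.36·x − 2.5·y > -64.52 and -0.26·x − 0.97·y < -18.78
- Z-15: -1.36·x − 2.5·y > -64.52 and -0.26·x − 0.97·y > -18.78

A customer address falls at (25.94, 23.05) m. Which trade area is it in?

Z-18

-1.36·25.94 − 2.5·23.05 = -92.903, which is < -64.52
-0.26·25.94 − 0.97·23.05 = -29.103, which is < -18.78
This sign pattern matches Z-18.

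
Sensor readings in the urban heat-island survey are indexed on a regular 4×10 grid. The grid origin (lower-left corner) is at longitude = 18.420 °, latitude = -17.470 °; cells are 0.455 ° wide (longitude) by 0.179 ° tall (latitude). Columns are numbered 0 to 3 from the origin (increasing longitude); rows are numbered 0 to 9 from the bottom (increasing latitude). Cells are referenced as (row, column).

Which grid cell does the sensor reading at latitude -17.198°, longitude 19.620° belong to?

Column index: ⌊(19.620 − 18.420) / 0.455⌋ = ⌊2.637⌋ = 2
Row offset from origin: ⌊(-17.198 − -17.470) / 0.179⌋ = ⌊1.520⌋ = 1 → row 1

(1, 2)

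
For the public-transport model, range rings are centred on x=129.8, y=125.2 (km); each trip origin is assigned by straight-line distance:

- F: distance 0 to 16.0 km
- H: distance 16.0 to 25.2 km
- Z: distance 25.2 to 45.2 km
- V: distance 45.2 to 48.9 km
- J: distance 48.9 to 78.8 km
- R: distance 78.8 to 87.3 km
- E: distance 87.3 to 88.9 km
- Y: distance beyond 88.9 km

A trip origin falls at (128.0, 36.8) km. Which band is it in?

E

Distance = √((128.0−129.8)² + (36.8−125.2)²) = √(3.240 + 7814.560) = 88.418 km.
87.3 ≤ 88.418 < 88.9 → E.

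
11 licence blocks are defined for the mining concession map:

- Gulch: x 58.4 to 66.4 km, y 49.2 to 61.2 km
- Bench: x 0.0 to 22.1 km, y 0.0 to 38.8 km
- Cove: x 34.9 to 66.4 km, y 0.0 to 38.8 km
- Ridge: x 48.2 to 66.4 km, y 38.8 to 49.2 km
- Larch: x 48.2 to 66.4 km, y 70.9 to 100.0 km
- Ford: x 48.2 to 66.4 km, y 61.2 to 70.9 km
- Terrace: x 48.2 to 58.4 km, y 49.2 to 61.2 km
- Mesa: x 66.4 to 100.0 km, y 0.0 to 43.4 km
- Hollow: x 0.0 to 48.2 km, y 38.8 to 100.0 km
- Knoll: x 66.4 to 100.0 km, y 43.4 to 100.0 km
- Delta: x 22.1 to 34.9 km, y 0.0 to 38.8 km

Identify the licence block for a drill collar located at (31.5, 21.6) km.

Delta

The point has x = 31.5 and y = 21.6.
Only Delta satisfies 22.1 ≤ x ≤ 34.9 and 0.0 ≤ y ≤ 38.8.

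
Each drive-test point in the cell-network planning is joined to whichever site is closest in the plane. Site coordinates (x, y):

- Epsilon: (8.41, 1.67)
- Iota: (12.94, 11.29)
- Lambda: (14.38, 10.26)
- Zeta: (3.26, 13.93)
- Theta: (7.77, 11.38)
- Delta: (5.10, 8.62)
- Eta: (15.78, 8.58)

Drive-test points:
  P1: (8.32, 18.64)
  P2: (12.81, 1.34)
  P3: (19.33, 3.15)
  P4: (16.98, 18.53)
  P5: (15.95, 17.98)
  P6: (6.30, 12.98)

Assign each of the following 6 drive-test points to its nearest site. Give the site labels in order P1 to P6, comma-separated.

Zeta, Epsilon, Eta, Iota, Iota, Theta

P1 → Zeta (d²=47.79)
P2 → Epsilon (d²=19.47)
P3 → Eta (d²=42.09)
P4 → Iota (d²=68.74)
P5 → Iota (d²=53.82)
P6 → Theta (d²=4.72)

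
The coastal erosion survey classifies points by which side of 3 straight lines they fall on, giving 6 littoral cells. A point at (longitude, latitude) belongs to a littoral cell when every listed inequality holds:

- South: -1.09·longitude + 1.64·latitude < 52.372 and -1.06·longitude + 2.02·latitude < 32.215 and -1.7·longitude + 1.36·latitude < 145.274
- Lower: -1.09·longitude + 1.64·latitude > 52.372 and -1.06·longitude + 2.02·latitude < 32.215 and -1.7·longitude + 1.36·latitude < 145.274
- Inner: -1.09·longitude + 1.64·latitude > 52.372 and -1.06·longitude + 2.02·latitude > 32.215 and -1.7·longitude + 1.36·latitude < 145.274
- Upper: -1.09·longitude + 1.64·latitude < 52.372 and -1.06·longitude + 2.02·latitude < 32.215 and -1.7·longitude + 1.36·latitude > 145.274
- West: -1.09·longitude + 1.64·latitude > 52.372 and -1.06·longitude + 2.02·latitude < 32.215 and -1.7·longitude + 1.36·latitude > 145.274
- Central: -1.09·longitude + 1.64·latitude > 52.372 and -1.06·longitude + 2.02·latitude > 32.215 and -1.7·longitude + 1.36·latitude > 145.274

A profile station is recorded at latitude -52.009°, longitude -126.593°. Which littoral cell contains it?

Lower

-1.09·-126.593 + 1.64·-52.009 = 52.692, which is > 52.372
-1.06·-126.593 + 2.02·-52.009 = 29.130, which is < 32.215
-1.7·-126.593 + 1.36·-52.009 = 144.476, which is < 145.274
This sign pattern matches Lower.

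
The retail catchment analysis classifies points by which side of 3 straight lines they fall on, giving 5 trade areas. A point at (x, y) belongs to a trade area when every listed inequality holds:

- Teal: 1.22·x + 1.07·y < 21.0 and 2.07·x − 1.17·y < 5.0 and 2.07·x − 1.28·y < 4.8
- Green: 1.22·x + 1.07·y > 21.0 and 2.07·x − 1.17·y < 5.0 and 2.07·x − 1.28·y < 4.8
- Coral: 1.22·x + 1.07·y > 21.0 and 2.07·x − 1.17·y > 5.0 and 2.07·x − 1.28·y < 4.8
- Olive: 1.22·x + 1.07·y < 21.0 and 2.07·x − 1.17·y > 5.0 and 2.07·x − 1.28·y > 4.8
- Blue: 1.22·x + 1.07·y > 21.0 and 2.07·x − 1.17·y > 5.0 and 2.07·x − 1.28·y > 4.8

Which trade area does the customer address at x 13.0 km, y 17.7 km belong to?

Coral

1.22·13.0 + 1.07·17.7 = 34.799, which is > 21.0
2.07·13.0 − 1.17·17.7 = 6.201, which is > 5.0
2.07·13.0 − 1.28·17.7 = 4.254, which is < 4.8
This sign pattern matches Coral.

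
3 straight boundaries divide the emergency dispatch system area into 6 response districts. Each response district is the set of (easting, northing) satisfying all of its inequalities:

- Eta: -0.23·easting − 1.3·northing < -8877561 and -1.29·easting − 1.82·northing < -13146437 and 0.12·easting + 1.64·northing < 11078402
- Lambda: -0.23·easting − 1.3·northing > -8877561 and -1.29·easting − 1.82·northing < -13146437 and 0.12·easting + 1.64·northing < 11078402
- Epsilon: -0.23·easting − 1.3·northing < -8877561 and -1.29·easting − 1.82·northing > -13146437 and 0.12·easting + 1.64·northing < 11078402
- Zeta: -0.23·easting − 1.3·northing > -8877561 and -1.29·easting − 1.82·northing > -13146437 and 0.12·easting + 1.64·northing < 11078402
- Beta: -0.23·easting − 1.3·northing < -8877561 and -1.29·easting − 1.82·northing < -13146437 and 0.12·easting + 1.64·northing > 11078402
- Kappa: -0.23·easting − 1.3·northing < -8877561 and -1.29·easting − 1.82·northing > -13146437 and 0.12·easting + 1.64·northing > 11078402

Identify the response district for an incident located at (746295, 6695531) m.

-0.23·746295 − 1.3·6695531 = -8875838.150, which is > -8877561
-1.29·746295 − 1.82·6695531 = -13148586.970, which is < -13146437
0.12·746295 + 1.64·6695531 = 11070226.240, which is < 11078402
This sign pattern matches Lambda.

Lambda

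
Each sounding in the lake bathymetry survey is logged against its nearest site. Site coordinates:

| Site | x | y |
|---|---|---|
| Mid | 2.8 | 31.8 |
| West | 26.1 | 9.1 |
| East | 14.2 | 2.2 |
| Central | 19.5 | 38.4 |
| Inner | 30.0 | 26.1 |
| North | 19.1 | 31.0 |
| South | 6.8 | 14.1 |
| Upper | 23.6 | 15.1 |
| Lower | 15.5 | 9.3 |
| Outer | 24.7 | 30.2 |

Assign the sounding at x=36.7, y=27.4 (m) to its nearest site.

Squared distances to each site:
Mid: 1168.570; West: 447.250; East: 1141.290; Central: 416.840; Inner: 46.580; North: 322.720; South: 1070.900; Upper: 322.900; Lower: 777.050; Outer: 151.840.
Minimum at Inner.

Inner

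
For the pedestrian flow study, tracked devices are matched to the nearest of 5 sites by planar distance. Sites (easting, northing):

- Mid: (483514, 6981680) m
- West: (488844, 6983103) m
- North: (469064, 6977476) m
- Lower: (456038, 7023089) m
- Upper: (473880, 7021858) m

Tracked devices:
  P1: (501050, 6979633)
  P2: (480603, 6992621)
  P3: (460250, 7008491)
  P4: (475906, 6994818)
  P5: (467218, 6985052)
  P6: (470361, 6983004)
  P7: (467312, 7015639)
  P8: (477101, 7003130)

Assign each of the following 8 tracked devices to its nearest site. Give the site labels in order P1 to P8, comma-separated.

West, Mid, Lower, Mid, North, North, Upper, Upper

P1 → West (d²=161027336.00)
P2 → Mid (d²=128179402.00)
P3 → Lower (d²=230842548.00)
P4 → Mid (d²=230488708.00)
P5 → North (d²=60803492.00)
P6 → North (d²=32240993.00)
P7 → Upper (d²=81814585.00)
P8 → Upper (d²=361112825.00)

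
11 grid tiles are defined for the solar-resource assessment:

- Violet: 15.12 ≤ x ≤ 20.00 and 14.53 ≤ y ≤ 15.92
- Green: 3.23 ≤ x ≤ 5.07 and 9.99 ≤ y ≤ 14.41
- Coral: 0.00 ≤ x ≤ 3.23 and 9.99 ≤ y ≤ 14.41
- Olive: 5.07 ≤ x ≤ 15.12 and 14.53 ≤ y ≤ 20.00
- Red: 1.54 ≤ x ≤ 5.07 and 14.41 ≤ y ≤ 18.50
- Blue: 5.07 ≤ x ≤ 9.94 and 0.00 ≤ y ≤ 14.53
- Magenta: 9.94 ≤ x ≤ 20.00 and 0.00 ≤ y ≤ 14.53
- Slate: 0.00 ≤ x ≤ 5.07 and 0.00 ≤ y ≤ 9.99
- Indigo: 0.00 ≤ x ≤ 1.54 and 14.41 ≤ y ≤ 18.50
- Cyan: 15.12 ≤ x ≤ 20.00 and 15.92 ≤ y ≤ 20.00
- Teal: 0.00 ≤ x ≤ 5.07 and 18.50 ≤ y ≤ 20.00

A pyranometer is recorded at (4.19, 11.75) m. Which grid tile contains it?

Green

The point has x = 4.19 and y = 11.75.
Only Green satisfies 3.23 ≤ x ≤ 5.07 and 9.99 ≤ y ≤ 14.41.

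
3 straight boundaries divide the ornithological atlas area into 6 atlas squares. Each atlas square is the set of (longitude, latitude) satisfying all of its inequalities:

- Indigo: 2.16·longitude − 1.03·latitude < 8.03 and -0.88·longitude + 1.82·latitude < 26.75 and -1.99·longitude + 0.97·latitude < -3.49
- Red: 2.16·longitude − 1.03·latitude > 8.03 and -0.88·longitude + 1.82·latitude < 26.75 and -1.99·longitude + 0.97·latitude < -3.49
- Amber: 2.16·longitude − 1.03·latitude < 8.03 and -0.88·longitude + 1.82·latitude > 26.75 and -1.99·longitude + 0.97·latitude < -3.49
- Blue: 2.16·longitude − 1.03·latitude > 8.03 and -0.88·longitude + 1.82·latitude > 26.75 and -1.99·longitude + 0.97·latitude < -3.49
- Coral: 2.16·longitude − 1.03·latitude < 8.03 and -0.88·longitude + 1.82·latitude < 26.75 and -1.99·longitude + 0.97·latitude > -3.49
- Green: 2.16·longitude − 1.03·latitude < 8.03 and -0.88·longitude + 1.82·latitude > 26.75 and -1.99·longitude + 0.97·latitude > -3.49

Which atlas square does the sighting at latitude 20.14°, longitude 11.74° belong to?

2.16·11.74 − 1.03·20.14 = 4.614, which is < 8.03
-0.88·11.74 + 1.82·20.14 = 26.324, which is < 26.75
-1.99·11.74 + 0.97·20.14 = -3.827, which is < -3.49
This sign pattern matches Indigo.

Indigo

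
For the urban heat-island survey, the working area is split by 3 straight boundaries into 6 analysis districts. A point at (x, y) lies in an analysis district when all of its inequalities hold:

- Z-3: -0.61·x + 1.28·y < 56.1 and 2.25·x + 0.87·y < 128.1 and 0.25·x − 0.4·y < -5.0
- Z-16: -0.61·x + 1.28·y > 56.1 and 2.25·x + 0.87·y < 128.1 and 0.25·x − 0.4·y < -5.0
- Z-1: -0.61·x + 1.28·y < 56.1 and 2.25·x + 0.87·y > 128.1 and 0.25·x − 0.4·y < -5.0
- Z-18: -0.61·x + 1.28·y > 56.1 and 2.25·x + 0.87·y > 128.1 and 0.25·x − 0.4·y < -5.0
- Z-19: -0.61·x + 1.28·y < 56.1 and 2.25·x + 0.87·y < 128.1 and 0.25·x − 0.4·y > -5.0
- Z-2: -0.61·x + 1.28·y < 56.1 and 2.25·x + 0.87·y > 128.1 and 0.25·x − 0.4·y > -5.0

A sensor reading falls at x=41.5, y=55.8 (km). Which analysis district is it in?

-0.61·41.5 + 1.28·55.8 = 46.109, which is < 56.1
2.25·41.5 + 0.87·55.8 = 141.921, which is > 128.1
0.25·41.5 − 0.4·55.8 = -11.945, which is < -5.0
This sign pattern matches Z-1.

Z-1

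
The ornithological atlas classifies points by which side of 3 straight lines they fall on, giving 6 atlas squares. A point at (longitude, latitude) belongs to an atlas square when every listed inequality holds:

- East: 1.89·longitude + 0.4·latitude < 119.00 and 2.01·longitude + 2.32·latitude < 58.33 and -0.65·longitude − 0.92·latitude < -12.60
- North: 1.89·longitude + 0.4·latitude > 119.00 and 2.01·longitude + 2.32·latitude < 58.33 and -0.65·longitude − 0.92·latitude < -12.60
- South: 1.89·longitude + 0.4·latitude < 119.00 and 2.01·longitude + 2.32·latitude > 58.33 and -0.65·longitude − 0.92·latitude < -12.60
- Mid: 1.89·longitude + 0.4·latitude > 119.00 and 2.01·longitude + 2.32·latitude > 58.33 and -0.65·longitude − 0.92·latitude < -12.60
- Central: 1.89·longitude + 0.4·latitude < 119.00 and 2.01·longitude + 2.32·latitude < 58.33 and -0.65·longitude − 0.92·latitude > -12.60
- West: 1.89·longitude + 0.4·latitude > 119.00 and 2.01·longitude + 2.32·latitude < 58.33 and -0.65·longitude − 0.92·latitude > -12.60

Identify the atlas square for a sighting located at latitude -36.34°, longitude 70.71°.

West

1.89·70.71 + 0.4·-36.34 = 119.106, which is > 119.00
2.01·70.71 + 2.32·-36.34 = 57.818, which is < 58.33
-0.65·70.71 − 0.92·-36.34 = -12.529, which is > -12.60
This sign pattern matches West.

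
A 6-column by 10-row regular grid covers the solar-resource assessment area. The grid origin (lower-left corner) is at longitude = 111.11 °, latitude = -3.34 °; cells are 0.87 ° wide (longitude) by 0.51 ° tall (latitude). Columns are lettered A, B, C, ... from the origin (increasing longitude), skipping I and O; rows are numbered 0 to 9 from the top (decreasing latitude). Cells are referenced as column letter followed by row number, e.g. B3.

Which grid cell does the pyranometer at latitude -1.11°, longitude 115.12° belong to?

Column index: ⌊(115.12 − 111.11) / 0.87⌋ = ⌊4.609⌋ = 4 → column E
Row offset from origin: ⌊(-1.11 − -3.34) / 0.51⌋ = ⌊4.373⌋ = 4 → row 5 (counted from top)

E5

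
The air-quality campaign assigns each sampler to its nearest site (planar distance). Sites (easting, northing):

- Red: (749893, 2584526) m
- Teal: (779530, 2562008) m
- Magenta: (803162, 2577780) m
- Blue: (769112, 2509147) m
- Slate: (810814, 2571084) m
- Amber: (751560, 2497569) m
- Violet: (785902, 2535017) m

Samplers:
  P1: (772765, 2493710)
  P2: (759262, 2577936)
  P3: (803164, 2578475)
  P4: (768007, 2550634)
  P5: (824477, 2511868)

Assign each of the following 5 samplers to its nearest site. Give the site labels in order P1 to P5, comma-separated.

P1 → Blue (d²=251645378.00)
P2 → Red (d²=131206261.00)
P3 → Magenta (d²=483029.00)
P4 → Teal (d²=262147405.00)
P5 → Violet (d²=2023906826.00)

Blue, Red, Magenta, Teal, Violet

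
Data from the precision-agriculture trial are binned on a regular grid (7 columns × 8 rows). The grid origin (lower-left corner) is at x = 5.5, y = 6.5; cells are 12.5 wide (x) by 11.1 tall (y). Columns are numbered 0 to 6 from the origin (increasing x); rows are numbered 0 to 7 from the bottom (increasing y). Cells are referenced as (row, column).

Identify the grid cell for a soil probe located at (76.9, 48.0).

(3, 5)

Column index: ⌊(76.9 − 5.5) / 12.5⌋ = ⌊5.712⌋ = 5
Row offset from origin: ⌊(48.0 − 6.5) / 11.1⌋ = ⌊3.739⌋ = 3 → row 3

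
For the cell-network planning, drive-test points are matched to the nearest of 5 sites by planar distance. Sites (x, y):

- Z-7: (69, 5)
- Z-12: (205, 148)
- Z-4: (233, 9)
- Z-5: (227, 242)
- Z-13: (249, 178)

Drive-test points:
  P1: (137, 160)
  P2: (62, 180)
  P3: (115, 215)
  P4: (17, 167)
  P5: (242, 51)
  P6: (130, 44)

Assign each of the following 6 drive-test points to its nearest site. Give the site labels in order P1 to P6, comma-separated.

P1 → Z-12 (d²=4768.00)
P2 → Z-12 (d²=21473.00)
P3 → Z-12 (d²=12589.00)
P4 → Z-7 (d²=28948.00)
P5 → Z-4 (d²=1845.00)
P6 → Z-7 (d²=5242.00)

Z-12, Z-12, Z-12, Z-7, Z-4, Z-7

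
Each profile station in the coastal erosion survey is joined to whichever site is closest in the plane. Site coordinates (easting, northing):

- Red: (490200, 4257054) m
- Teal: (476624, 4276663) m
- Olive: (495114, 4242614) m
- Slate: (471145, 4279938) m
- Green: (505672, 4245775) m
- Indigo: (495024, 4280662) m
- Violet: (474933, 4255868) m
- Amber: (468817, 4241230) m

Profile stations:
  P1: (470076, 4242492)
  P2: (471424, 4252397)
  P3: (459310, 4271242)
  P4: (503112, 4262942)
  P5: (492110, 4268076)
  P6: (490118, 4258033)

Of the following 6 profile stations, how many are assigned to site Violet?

1

P1 → Amber
P2 → Violet
P3 → Slate
P4 → Red
P5 → Red
P6 → Red
1 of the 6 goes to Violet.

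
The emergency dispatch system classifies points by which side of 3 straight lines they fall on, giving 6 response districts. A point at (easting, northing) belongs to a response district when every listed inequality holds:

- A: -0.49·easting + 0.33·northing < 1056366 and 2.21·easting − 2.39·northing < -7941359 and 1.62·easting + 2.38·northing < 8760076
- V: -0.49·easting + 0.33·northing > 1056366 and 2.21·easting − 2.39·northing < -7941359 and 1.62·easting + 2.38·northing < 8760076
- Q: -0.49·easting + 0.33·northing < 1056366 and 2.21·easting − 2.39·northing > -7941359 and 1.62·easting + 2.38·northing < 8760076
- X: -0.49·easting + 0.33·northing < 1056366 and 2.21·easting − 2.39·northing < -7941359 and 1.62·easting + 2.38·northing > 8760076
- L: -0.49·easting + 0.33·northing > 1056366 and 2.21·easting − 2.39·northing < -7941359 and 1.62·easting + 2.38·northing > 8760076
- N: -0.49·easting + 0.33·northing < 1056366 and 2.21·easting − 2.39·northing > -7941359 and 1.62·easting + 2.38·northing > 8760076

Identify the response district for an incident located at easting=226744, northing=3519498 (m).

Q

-0.49·226744 + 0.33·3519498 = 1050329.780, which is < 1056366
2.21·226744 − 2.39·3519498 = -7910495.980, which is > -7941359
1.62·226744 + 2.38·3519498 = 8743730.520, which is < 8760076
This sign pattern matches Q.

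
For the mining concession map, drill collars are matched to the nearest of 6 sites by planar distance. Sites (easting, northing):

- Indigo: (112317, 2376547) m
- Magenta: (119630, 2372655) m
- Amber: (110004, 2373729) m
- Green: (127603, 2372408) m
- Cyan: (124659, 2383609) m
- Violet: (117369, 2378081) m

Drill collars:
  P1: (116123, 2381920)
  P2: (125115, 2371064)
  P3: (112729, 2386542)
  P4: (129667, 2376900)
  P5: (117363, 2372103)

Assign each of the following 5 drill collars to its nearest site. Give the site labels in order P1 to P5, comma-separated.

Violet, Green, Violet, Green, Magenta

P1 → Violet (d²=16290437.00)
P2 → Green (d²=7996480.00)
P3 → Violet (d²=93118121.00)
P4 → Green (d²=24438160.00)
P5 → Magenta (d²=5443993.00)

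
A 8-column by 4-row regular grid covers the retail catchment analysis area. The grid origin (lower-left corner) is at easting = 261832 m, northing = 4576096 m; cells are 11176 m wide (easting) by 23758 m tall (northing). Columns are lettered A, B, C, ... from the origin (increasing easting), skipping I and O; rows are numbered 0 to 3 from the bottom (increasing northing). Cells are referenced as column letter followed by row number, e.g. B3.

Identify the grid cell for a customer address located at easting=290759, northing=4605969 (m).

C1

Column index: ⌊(290759 − 261832) / 11176⌋ = ⌊2.588⌋ = 2 → column C
Row offset from origin: ⌊(4605969 − 4576096) / 23758⌋ = ⌊1.257⌋ = 1 → row 1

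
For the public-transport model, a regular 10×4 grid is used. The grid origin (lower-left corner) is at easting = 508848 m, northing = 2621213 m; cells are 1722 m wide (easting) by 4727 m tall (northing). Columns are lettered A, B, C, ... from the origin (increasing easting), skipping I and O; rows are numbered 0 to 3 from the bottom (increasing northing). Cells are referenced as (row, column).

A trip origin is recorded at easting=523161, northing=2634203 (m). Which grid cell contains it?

Column index: ⌊(523161 − 508848) / 1722⌋ = ⌊8.312⌋ = 8 → column J
Row offset from origin: ⌊(2634203 − 2621213) / 4727⌋ = ⌊2.748⌋ = 2 → row 2

(2, J)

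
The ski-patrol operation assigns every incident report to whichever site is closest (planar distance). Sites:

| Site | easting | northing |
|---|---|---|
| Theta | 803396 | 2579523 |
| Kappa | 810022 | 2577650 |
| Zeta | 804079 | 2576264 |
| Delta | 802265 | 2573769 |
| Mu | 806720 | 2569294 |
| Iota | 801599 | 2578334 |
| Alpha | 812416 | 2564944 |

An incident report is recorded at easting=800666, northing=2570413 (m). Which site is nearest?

Delta

Squared distances to each site:
Theta: 90445000.000; Kappa: 139908905.000; Zeta: 45882770.000; Delta: 13819537.000; Mu: 37903077.000; Iota: 63612730.000; Alpha: 167972461.000.
Minimum at Delta.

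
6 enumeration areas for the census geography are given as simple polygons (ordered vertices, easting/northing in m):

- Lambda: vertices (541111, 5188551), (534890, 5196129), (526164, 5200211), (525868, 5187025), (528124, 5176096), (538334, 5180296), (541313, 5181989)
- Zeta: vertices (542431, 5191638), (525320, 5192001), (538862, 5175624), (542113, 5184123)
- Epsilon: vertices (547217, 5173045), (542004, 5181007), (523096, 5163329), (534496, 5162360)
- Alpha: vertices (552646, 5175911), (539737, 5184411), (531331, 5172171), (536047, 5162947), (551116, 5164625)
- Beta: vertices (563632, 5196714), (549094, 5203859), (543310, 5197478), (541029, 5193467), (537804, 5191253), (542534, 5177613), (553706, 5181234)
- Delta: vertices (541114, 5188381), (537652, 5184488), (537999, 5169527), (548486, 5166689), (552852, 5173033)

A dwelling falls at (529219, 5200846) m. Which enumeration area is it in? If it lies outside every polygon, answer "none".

none

Cast a ray rightward from (529219, 5200846). For each polygon, the edges (by vertex number in listed order) whose endpoints lie on opposite sides of northing = 5200846, where each meets that height, and whether that is right or left of the point:
Lambda: no edge straddles that height → 0 crossings.
Zeta: no edge straddles that height → 0 crossings.
Epsilon: no edge straddles that height → 0 crossings.
Alpha: no edge straddles that height → 0 crossings.
Beta: 1–2 at easting≈555224.6 (right), 2–3 at easting≈546362.9 (right) → 2 crossings.
Delta: no edge straddles that height → 0 crossings.
All counts are even, so the point lies outside every listed polygon.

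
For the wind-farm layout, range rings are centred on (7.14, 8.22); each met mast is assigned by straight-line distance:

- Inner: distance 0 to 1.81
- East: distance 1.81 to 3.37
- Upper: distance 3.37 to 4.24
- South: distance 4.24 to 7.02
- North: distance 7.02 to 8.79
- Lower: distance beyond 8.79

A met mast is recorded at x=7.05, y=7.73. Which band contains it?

Inner

Distance = √((7.05−7.14)² + (7.73−8.22)²) = √(0.008 + 0.240) = 0.498.
0 ≤ 0.498 < 1.81 → Inner.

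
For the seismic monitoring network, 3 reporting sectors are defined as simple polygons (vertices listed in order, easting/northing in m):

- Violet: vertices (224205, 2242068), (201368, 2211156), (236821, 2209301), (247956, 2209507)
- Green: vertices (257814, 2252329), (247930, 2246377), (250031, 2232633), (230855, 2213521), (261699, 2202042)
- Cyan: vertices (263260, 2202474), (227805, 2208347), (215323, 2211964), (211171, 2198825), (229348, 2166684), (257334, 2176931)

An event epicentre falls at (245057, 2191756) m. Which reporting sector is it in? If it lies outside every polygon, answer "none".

Cyan

Cast a ray rightward from (245057, 2191756). For each polygon, the edges (by vertex number in listed order) whose endpoints lie on opposite sides of northing = 2191756, where each meets that height, and whether that is right or left of the point:
Violet: no edge straddles that height → 0 crossings.
Green: no edge straddles that height → 0 crossings.
Cyan: 4–5 at easting≈215168.8 (left), 6–1 at easting≈260773.4 (right) → 1 crossing.
Only Cyan has an odd count, so the point is inside Cyan.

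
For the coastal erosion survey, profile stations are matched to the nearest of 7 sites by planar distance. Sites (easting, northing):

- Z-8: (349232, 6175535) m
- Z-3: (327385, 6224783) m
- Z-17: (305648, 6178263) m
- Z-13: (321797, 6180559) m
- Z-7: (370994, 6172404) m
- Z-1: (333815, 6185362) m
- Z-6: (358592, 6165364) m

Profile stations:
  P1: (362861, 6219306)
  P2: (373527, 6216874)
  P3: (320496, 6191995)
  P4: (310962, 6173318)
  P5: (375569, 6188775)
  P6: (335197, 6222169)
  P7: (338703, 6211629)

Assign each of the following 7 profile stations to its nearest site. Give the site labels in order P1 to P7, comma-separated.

P1 → Z-3 (d²=1288544105.00)
P2 → Z-7 (d²=1983996989.00)
P3 → Z-13 (d²=132474697.00)
P4 → Z-17 (d²=52691621.00)
P5 → Z-7 (d²=288940266.00)
P6 → Z-3 (d²=67860340.00)
P7 → Z-3 (d²=301124840.00)

Z-3, Z-7, Z-13, Z-17, Z-7, Z-3, Z-3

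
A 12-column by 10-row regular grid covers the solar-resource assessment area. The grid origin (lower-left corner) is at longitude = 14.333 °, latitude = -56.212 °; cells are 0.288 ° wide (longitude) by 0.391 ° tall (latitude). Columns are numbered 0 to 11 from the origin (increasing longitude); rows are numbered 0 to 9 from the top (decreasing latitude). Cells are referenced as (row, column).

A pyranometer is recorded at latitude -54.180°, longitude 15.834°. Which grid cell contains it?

Column index: ⌊(15.834 − 14.333) / 0.288⌋ = ⌊5.212⌋ = 5
Row offset from origin: ⌊(-54.180 − -56.212) / 0.391⌋ = ⌊5.197⌋ = 5 → row 4 (counted from top)

(4, 5)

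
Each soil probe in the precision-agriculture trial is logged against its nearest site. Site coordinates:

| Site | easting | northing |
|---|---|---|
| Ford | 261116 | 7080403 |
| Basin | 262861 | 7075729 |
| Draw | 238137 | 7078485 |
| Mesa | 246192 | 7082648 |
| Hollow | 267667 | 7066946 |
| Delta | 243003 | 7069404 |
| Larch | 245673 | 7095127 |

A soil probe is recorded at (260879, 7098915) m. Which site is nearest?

Larch

Squared distances to each site:
Ford: 342750313.000; Basin: 541518920.000; Draw: 934583464.000; Mesa: 480323258.000; Hollow: 1068093905.000; Delta: 1190450497.000; Larch: 245571380.000.
Minimum at Larch.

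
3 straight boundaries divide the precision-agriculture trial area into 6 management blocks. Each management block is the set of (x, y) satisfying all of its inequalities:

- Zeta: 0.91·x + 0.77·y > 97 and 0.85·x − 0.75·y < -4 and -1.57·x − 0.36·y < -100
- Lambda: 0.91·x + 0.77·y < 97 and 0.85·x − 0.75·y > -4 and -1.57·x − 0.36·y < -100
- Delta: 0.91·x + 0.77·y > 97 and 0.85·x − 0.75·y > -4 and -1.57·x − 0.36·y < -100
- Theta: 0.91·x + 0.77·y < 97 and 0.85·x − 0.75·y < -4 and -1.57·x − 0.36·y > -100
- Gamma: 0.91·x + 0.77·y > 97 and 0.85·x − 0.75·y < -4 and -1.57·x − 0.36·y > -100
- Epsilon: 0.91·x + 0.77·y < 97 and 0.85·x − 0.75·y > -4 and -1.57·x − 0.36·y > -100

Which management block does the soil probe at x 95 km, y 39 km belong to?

Delta

0.91·95 + 0.77·39 = 116.480, which is > 97
0.85·95 − 0.75·39 = 51.500, which is > -4
-1.57·95 − 0.36·39 = -163.190, which is < -100
This sign pattern matches Delta.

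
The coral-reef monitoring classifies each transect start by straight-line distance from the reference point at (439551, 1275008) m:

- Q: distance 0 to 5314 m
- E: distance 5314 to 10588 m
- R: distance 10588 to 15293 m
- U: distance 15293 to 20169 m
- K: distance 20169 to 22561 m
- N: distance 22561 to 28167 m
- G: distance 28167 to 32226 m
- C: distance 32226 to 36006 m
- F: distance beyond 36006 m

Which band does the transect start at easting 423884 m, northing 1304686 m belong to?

C

Distance = √((423884−439551)² + (1304686−1275008)²) = √(245454889.000 + 880783684.000) = 33559.478 m.
32226 ≤ 33559.478 < 36006 → C.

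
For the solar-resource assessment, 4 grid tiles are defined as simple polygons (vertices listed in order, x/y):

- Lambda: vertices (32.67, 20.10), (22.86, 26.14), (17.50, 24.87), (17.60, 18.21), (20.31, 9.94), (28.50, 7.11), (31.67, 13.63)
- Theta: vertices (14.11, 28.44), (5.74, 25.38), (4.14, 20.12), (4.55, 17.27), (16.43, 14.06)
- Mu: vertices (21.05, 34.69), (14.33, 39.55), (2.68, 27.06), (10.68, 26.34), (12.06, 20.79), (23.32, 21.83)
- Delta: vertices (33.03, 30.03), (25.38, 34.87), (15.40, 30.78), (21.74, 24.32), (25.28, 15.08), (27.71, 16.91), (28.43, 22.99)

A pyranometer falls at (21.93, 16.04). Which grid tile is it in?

Cast a ray rightward from (21.93, 16.04). For each polygon, the edges (by vertex number in listed order) whose endpoints lie on opposite sides of y = 16.04, where each meets that height, and whether that is right or left of the point:
Lambda: 4–5 at x≈18.311 (left), 7–1 at x≈32.042 (right) → 1 crossing.
Theta: 4–5 at x≈9.102 (left), 5–1 at x≈16.111 (left) → 0 crossings.
Mu: no edge straddles that height → 0 crossings.
Delta: 4–5 at x≈24.912 (right), 5–6 at x≈26.555 (right) → 2 crossings.
Only Lambda has an odd count, so the point is inside Lambda.

Lambda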